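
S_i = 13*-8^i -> [13, -104, 832, -6656, 53248]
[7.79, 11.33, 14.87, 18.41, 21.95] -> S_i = 7.79 + 3.54*i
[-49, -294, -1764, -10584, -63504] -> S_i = -49*6^i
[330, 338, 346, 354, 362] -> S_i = 330 + 8*i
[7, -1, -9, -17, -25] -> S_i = 7 + -8*i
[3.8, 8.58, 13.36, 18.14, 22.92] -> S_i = 3.80 + 4.78*i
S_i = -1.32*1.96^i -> [-1.32, -2.59, -5.07, -9.94, -19.48]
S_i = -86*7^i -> [-86, -602, -4214, -29498, -206486]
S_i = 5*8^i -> [5, 40, 320, 2560, 20480]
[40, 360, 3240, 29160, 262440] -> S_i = 40*9^i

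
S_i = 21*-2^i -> [21, -42, 84, -168, 336]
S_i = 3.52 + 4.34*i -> [3.52, 7.86, 12.2, 16.54, 20.88]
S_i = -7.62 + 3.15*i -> [-7.62, -4.47, -1.32, 1.83, 4.98]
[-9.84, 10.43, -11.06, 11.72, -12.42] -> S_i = -9.84*(-1.06)^i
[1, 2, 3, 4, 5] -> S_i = 1 + 1*i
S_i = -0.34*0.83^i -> [-0.34, -0.28, -0.23, -0.19, -0.16]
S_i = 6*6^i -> [6, 36, 216, 1296, 7776]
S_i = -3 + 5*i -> [-3, 2, 7, 12, 17]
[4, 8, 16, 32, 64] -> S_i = 4*2^i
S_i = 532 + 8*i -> [532, 540, 548, 556, 564]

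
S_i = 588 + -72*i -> [588, 516, 444, 372, 300]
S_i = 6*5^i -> [6, 30, 150, 750, 3750]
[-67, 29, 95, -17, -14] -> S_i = Random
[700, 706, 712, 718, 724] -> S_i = 700 + 6*i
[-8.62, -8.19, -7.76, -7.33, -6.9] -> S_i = -8.62 + 0.43*i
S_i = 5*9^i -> [5, 45, 405, 3645, 32805]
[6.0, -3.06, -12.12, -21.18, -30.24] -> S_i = 6.00 + -9.06*i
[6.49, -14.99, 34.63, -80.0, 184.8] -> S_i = 6.49*(-2.31)^i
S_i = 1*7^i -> [1, 7, 49, 343, 2401]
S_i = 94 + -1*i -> [94, 93, 92, 91, 90]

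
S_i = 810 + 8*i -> [810, 818, 826, 834, 842]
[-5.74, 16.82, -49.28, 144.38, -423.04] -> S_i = -5.74*(-2.93)^i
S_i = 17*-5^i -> [17, -85, 425, -2125, 10625]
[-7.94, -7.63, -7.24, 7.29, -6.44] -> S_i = Random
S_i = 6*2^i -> [6, 12, 24, 48, 96]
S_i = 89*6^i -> [89, 534, 3204, 19224, 115344]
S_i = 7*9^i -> [7, 63, 567, 5103, 45927]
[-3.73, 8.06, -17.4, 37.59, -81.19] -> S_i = -3.73*(-2.16)^i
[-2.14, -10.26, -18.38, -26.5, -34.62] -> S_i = -2.14 + -8.12*i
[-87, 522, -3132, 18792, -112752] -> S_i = -87*-6^i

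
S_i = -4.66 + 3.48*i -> [-4.66, -1.18, 2.3, 5.78, 9.26]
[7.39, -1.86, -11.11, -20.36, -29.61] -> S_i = 7.39 + -9.25*i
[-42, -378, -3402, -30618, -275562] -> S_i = -42*9^i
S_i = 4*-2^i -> [4, -8, 16, -32, 64]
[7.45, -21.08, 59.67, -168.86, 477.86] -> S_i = 7.45*(-2.83)^i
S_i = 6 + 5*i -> [6, 11, 16, 21, 26]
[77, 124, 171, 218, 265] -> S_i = 77 + 47*i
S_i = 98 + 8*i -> [98, 106, 114, 122, 130]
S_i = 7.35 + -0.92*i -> [7.35, 6.43, 5.51, 4.59, 3.67]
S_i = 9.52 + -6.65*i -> [9.52, 2.87, -3.78, -10.43, -17.08]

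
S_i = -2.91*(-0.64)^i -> [-2.91, 1.86, -1.19, 0.76, -0.49]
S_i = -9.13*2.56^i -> [-9.13, -23.37, -59.83, -153.18, -392.13]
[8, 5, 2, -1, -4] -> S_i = 8 + -3*i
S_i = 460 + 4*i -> [460, 464, 468, 472, 476]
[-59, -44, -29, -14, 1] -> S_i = -59 + 15*i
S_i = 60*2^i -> [60, 120, 240, 480, 960]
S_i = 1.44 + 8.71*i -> [1.44, 10.15, 18.86, 27.57, 36.28]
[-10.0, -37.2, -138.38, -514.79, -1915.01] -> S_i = -10.00*3.72^i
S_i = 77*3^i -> [77, 231, 693, 2079, 6237]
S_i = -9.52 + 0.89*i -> [-9.52, -8.63, -7.74, -6.85, -5.96]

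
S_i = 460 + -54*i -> [460, 406, 352, 298, 244]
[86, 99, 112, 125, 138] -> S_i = 86 + 13*i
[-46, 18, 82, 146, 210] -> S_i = -46 + 64*i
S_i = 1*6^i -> [1, 6, 36, 216, 1296]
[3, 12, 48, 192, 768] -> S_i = 3*4^i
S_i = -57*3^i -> [-57, -171, -513, -1539, -4617]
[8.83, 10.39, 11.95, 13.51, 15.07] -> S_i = 8.83 + 1.56*i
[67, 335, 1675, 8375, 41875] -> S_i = 67*5^i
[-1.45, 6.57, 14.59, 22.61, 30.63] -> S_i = -1.45 + 8.02*i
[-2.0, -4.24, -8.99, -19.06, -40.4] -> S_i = -2.00*2.12^i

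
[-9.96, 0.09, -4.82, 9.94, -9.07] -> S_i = Random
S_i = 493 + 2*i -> [493, 495, 497, 499, 501]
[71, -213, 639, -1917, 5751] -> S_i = 71*-3^i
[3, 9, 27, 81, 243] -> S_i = 3*3^i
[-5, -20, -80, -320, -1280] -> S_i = -5*4^i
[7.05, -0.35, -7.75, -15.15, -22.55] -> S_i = 7.05 + -7.40*i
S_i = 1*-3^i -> [1, -3, 9, -27, 81]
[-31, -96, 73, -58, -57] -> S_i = Random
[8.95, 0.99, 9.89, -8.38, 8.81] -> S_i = Random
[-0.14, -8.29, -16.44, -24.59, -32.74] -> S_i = -0.14 + -8.15*i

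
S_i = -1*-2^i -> [-1, 2, -4, 8, -16]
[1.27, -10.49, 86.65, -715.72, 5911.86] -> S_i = 1.27*(-8.26)^i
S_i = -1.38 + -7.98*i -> [-1.38, -9.36, -17.34, -25.32, -33.3]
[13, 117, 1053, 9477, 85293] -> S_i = 13*9^i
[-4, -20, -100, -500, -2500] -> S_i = -4*5^i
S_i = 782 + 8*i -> [782, 790, 798, 806, 814]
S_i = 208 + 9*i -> [208, 217, 226, 235, 244]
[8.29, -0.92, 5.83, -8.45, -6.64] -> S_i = Random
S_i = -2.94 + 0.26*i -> [-2.94, -2.68, -2.42, -2.16, -1.9]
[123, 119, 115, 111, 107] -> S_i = 123 + -4*i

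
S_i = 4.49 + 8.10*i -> [4.49, 12.59, 20.69, 28.79, 36.89]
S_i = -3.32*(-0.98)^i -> [-3.32, 3.25, -3.19, 3.12, -3.06]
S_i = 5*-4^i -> [5, -20, 80, -320, 1280]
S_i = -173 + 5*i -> [-173, -168, -163, -158, -153]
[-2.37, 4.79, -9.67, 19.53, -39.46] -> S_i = -2.37*(-2.02)^i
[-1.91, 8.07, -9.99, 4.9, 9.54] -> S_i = Random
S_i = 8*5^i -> [8, 40, 200, 1000, 5000]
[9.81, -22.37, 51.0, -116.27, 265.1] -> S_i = 9.81*(-2.28)^i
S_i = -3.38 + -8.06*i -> [-3.38, -11.44, -19.5, -27.56, -35.62]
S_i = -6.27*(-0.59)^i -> [-6.27, 3.7, -2.18, 1.29, -0.76]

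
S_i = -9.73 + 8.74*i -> [-9.73, -0.99, 7.75, 16.49, 25.23]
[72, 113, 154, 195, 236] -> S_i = 72 + 41*i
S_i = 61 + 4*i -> [61, 65, 69, 73, 77]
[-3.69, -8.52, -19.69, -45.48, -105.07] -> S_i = -3.69*2.31^i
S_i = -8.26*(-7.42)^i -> [-8.26, 61.29, -454.77, 3374.36, -25037.77]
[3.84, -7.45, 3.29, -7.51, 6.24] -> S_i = Random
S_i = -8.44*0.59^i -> [-8.44, -4.98, -2.94, -1.73, -1.02]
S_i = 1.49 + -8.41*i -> [1.49, -6.92, -15.33, -23.74, -32.15]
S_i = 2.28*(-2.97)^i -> [2.28, -6.77, 20.11, -59.73, 177.4]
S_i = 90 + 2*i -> [90, 92, 94, 96, 98]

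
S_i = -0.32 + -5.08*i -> [-0.32, -5.4, -10.48, -15.56, -20.64]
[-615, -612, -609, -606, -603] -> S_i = -615 + 3*i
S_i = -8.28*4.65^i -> [-8.28, -38.5, -179.03, -832.51, -3871.17]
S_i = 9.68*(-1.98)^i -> [9.68, -19.17, 37.95, -75.14, 148.78]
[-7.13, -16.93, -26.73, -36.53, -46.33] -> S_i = -7.13 + -9.80*i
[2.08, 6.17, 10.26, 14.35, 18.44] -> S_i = 2.08 + 4.09*i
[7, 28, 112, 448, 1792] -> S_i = 7*4^i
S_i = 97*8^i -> [97, 776, 6208, 49664, 397312]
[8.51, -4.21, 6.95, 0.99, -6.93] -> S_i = Random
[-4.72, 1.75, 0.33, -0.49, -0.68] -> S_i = Random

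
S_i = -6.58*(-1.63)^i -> [-6.58, 10.73, -17.48, 28.5, -46.45]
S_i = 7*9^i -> [7, 63, 567, 5103, 45927]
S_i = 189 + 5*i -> [189, 194, 199, 204, 209]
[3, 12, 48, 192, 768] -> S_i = 3*4^i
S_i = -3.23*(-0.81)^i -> [-3.23, 2.62, -2.12, 1.72, -1.39]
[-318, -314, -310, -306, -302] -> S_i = -318 + 4*i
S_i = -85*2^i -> [-85, -170, -340, -680, -1360]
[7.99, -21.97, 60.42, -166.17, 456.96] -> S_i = 7.99*(-2.75)^i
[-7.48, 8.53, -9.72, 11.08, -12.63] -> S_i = -7.48*(-1.14)^i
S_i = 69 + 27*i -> [69, 96, 123, 150, 177]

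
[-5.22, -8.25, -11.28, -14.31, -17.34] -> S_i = -5.22 + -3.03*i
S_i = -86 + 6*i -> [-86, -80, -74, -68, -62]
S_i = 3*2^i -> [3, 6, 12, 24, 48]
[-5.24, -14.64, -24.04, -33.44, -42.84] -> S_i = -5.24 + -9.40*i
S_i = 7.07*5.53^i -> [7.07, 39.1, 216.21, 1195.62, 6611.8]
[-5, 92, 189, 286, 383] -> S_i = -5 + 97*i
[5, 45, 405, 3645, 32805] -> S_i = 5*9^i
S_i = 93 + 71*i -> [93, 164, 235, 306, 377]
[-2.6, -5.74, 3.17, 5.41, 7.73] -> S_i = Random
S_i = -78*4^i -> [-78, -312, -1248, -4992, -19968]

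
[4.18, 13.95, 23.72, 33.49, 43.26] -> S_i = 4.18 + 9.77*i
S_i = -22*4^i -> [-22, -88, -352, -1408, -5632]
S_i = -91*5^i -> [-91, -455, -2275, -11375, -56875]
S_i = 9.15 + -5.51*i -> [9.15, 3.64, -1.87, -7.38, -12.89]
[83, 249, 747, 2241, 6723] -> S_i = 83*3^i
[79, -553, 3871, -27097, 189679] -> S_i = 79*-7^i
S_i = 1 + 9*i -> [1, 10, 19, 28, 37]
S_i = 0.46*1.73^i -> [0.46, 0.8, 1.38, 2.38, 4.12]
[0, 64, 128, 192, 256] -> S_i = 0 + 64*i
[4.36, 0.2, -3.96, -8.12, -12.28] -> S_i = 4.36 + -4.16*i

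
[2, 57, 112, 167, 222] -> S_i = 2 + 55*i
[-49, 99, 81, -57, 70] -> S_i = Random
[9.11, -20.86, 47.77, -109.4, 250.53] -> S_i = 9.11*(-2.29)^i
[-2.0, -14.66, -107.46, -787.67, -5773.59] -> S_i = -2.00*7.33^i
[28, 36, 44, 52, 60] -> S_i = 28 + 8*i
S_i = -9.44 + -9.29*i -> [-9.44, -18.73, -28.02, -37.31, -46.6]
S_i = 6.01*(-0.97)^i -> [6.01, -5.83, 5.65, -5.49, 5.32]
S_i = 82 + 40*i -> [82, 122, 162, 202, 242]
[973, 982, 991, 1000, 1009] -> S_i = 973 + 9*i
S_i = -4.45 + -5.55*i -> [-4.45, -10.0, -15.55, -21.1, -26.65]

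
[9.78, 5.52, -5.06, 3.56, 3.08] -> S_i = Random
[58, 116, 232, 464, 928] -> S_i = 58*2^i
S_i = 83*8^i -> [83, 664, 5312, 42496, 339968]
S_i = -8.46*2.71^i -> [-8.46, -22.93, -62.13, -168.38, -456.3]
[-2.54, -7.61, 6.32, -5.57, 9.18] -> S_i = Random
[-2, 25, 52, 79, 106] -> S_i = -2 + 27*i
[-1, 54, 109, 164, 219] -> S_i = -1 + 55*i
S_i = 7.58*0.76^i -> [7.58, 5.76, 4.38, 3.33, 2.53]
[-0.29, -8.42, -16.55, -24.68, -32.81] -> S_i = -0.29 + -8.13*i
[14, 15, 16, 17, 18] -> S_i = 14 + 1*i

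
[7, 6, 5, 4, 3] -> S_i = 7 + -1*i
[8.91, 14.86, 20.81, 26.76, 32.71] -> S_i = 8.91 + 5.95*i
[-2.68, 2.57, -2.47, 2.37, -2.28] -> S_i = -2.68*(-0.96)^i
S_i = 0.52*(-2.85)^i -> [0.52, -1.48, 4.22, -12.04, 34.31]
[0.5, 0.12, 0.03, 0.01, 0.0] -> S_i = 0.50*0.25^i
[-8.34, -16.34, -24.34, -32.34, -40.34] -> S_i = -8.34 + -8.00*i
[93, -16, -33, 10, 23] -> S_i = Random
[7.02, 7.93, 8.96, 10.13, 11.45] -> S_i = 7.02*1.13^i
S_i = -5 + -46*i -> [-5, -51, -97, -143, -189]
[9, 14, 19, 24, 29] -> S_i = 9 + 5*i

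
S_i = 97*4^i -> [97, 388, 1552, 6208, 24832]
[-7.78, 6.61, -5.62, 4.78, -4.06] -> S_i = -7.78*(-0.85)^i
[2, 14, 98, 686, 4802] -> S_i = 2*7^i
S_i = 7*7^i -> [7, 49, 343, 2401, 16807]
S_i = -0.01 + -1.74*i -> [-0.01, -1.75, -3.49, -5.23, -6.97]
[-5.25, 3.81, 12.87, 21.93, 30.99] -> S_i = -5.25 + 9.06*i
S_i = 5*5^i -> [5, 25, 125, 625, 3125]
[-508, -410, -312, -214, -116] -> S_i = -508 + 98*i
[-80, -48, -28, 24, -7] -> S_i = Random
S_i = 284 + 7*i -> [284, 291, 298, 305, 312]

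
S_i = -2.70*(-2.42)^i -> [-2.7, 6.53, -15.81, 38.27, -92.6]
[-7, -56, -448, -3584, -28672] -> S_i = -7*8^i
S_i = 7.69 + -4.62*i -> [7.69, 3.07, -1.55, -6.17, -10.79]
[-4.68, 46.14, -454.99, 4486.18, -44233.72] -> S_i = -4.68*(-9.86)^i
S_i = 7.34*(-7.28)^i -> [7.34, -53.44, 389.01, -2831.98, 20616.82]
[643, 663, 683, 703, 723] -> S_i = 643 + 20*i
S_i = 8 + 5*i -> [8, 13, 18, 23, 28]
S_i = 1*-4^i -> [1, -4, 16, -64, 256]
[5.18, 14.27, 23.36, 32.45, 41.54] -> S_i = 5.18 + 9.09*i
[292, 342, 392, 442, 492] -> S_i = 292 + 50*i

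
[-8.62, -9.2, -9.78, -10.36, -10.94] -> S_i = -8.62 + -0.58*i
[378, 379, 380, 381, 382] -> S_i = 378 + 1*i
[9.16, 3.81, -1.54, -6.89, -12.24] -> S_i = 9.16 + -5.35*i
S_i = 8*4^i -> [8, 32, 128, 512, 2048]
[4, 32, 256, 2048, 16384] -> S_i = 4*8^i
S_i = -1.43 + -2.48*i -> [-1.43, -3.91, -6.39, -8.87, -11.35]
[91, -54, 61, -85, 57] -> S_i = Random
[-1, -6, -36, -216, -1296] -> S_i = -1*6^i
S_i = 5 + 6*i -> [5, 11, 17, 23, 29]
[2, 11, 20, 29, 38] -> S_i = 2 + 9*i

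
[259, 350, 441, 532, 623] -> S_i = 259 + 91*i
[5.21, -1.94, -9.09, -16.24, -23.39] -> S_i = 5.21 + -7.15*i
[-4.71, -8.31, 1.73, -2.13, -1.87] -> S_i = Random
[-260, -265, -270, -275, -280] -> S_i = -260 + -5*i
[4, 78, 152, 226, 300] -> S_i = 4 + 74*i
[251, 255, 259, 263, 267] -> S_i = 251 + 4*i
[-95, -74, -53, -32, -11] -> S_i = -95 + 21*i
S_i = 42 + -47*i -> [42, -5, -52, -99, -146]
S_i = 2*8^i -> [2, 16, 128, 1024, 8192]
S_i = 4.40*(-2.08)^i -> [4.4, -9.15, 19.04, -39.6, 82.36]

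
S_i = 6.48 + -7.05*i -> [6.48, -0.57, -7.62, -14.67, -21.72]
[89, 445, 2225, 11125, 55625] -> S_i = 89*5^i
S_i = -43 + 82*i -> [-43, 39, 121, 203, 285]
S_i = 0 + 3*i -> [0, 3, 6, 9, 12]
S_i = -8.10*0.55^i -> [-8.1, -4.46, -2.45, -1.35, -0.74]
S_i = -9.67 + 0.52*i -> [-9.67, -9.15, -8.63, -8.11, -7.59]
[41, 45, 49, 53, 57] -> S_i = 41 + 4*i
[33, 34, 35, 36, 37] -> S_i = 33 + 1*i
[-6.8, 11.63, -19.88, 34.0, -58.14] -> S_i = -6.80*(-1.71)^i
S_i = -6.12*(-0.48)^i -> [-6.12, 2.94, -1.41, 0.68, -0.32]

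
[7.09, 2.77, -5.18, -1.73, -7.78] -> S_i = Random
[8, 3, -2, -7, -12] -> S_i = 8 + -5*i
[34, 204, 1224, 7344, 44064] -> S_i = 34*6^i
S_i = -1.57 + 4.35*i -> [-1.57, 2.78, 7.13, 11.48, 15.83]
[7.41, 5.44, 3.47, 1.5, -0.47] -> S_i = 7.41 + -1.97*i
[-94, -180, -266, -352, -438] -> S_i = -94 + -86*i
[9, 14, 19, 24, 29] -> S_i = 9 + 5*i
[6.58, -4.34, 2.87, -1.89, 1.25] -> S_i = 6.58*(-0.66)^i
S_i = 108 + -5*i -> [108, 103, 98, 93, 88]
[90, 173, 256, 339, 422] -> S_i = 90 + 83*i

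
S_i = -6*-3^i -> [-6, 18, -54, 162, -486]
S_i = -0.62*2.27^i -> [-0.62, -1.41, -3.19, -7.25, -16.46]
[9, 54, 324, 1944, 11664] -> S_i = 9*6^i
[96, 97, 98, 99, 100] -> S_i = 96 + 1*i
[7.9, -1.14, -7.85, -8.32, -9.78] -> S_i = Random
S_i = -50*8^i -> [-50, -400, -3200, -25600, -204800]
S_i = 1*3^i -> [1, 3, 9, 27, 81]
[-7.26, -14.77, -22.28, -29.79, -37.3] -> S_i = -7.26 + -7.51*i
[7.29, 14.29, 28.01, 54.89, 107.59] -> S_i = 7.29*1.96^i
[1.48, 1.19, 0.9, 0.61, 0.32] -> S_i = 1.48 + -0.29*i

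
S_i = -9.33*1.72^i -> [-9.33, -16.05, -27.6, -47.48, -81.66]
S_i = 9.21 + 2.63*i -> [9.21, 11.84, 14.47, 17.1, 19.73]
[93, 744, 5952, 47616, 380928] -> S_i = 93*8^i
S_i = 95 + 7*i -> [95, 102, 109, 116, 123]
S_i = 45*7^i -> [45, 315, 2205, 15435, 108045]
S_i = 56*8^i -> [56, 448, 3584, 28672, 229376]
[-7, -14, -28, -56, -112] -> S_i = -7*2^i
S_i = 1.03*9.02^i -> [1.03, 9.29, 83.8, 755.89, 6818.1]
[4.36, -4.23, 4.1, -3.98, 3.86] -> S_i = 4.36*(-0.97)^i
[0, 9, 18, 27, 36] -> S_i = 0 + 9*i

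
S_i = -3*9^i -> [-3, -27, -243, -2187, -19683]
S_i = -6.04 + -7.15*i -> [-6.04, -13.19, -20.34, -27.49, -34.64]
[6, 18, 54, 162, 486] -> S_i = 6*3^i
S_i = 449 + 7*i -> [449, 456, 463, 470, 477]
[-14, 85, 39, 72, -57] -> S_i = Random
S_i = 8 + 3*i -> [8, 11, 14, 17, 20]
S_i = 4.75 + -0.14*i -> [4.75, 4.61, 4.47, 4.33, 4.19]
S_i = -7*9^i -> [-7, -63, -567, -5103, -45927]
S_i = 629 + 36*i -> [629, 665, 701, 737, 773]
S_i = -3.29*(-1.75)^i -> [-3.29, 5.76, -10.08, 17.63, -30.86]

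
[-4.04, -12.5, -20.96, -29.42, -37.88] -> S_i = -4.04 + -8.46*i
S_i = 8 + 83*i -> [8, 91, 174, 257, 340]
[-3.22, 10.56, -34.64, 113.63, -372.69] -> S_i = -3.22*(-3.28)^i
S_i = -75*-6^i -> [-75, 450, -2700, 16200, -97200]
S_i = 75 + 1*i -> [75, 76, 77, 78, 79]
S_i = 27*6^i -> [27, 162, 972, 5832, 34992]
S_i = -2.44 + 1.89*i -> [-2.44, -0.55, 1.34, 3.23, 5.12]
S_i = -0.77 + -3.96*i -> [-0.77, -4.73, -8.69, -12.65, -16.61]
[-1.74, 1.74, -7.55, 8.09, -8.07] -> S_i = Random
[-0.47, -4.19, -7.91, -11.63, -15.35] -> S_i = -0.47 + -3.72*i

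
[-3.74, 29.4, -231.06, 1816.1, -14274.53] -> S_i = -3.74*(-7.86)^i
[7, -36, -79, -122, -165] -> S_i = 7 + -43*i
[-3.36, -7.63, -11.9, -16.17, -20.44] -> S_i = -3.36 + -4.27*i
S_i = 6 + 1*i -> [6, 7, 8, 9, 10]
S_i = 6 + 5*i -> [6, 11, 16, 21, 26]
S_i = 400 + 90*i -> [400, 490, 580, 670, 760]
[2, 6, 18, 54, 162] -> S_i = 2*3^i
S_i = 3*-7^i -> [3, -21, 147, -1029, 7203]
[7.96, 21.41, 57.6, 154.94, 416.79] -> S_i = 7.96*2.69^i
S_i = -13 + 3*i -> [-13, -10, -7, -4, -1]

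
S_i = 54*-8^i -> [54, -432, 3456, -27648, 221184]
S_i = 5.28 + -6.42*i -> [5.28, -1.14, -7.56, -13.98, -20.4]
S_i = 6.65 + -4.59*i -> [6.65, 2.06, -2.53, -7.12, -11.71]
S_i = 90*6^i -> [90, 540, 3240, 19440, 116640]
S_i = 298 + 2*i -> [298, 300, 302, 304, 306]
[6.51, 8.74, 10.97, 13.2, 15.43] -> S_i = 6.51 + 2.23*i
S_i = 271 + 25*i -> [271, 296, 321, 346, 371]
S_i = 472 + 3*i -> [472, 475, 478, 481, 484]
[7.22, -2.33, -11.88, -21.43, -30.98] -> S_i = 7.22 + -9.55*i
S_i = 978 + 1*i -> [978, 979, 980, 981, 982]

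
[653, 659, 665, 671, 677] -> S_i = 653 + 6*i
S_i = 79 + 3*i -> [79, 82, 85, 88, 91]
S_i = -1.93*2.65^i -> [-1.93, -5.11, -13.55, -35.92, -95.18]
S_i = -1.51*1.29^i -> [-1.51, -1.95, -2.51, -3.24, -4.18]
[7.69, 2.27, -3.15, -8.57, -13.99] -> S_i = 7.69 + -5.42*i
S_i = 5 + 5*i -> [5, 10, 15, 20, 25]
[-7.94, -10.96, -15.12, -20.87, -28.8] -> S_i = -7.94*1.38^i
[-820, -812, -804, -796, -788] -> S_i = -820 + 8*i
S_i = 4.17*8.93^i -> [4.17, 37.24, 332.54, 2969.55, 26518.07]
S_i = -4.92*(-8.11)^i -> [-4.92, 39.9, -323.6, 2624.39, -21283.77]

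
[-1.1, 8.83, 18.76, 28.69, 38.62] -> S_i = -1.10 + 9.93*i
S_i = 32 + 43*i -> [32, 75, 118, 161, 204]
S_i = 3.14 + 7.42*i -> [3.14, 10.56, 17.98, 25.4, 32.82]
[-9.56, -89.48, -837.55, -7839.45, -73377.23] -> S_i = -9.56*9.36^i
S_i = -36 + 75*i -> [-36, 39, 114, 189, 264]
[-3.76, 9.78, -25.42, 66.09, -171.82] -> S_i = -3.76*(-2.60)^i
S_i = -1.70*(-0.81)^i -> [-1.7, 1.38, -1.12, 0.9, -0.73]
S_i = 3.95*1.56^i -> [3.95, 6.16, 9.61, 15.0, 23.39]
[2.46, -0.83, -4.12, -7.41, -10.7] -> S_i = 2.46 + -3.29*i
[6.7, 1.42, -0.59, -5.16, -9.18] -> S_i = Random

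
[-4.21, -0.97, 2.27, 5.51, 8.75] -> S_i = -4.21 + 3.24*i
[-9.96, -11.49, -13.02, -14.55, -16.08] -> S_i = -9.96 + -1.53*i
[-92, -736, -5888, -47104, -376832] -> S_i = -92*8^i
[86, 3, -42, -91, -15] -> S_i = Random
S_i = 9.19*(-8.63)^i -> [9.19, -79.31, 684.44, -5906.74, 50975.17]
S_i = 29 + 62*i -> [29, 91, 153, 215, 277]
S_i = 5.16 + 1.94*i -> [5.16, 7.1, 9.04, 10.98, 12.92]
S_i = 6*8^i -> [6, 48, 384, 3072, 24576]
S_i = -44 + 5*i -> [-44, -39, -34, -29, -24]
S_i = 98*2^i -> [98, 196, 392, 784, 1568]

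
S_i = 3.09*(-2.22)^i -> [3.09, -6.86, 15.23, -33.81, 75.05]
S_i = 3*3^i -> [3, 9, 27, 81, 243]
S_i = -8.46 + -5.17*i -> [-8.46, -13.63, -18.8, -23.97, -29.14]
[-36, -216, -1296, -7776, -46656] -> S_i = -36*6^i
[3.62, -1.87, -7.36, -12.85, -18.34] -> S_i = 3.62 + -5.49*i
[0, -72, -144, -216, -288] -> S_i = 0 + -72*i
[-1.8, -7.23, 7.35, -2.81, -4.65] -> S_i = Random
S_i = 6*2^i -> [6, 12, 24, 48, 96]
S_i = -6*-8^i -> [-6, 48, -384, 3072, -24576]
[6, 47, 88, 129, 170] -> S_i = 6 + 41*i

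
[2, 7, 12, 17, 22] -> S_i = 2 + 5*i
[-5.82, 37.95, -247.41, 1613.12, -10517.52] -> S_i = -5.82*(-6.52)^i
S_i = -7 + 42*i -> [-7, 35, 77, 119, 161]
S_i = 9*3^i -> [9, 27, 81, 243, 729]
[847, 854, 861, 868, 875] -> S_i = 847 + 7*i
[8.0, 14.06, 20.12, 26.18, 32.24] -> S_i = 8.00 + 6.06*i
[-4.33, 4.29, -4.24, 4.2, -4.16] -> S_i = -4.33*(-0.99)^i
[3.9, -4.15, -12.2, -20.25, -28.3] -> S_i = 3.90 + -8.05*i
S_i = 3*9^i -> [3, 27, 243, 2187, 19683]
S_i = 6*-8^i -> [6, -48, 384, -3072, 24576]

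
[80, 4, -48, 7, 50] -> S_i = Random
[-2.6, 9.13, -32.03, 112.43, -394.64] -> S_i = -2.60*(-3.51)^i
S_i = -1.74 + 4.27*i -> [-1.74, 2.53, 6.8, 11.07, 15.34]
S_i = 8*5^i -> [8, 40, 200, 1000, 5000]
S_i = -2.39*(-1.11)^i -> [-2.39, 2.65, -2.94, 3.27, -3.63]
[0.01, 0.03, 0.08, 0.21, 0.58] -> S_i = 0.01*2.76^i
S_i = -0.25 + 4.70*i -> [-0.25, 4.45, 9.15, 13.85, 18.55]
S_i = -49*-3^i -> [-49, 147, -441, 1323, -3969]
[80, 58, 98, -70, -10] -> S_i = Random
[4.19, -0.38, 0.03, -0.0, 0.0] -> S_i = 4.19*(-0.09)^i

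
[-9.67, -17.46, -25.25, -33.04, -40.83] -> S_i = -9.67 + -7.79*i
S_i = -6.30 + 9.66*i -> [-6.3, 3.36, 13.02, 22.68, 32.34]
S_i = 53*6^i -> [53, 318, 1908, 11448, 68688]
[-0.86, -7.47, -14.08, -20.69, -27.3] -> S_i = -0.86 + -6.61*i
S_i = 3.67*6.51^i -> [3.67, 23.89, 155.53, 1012.53, 6591.59]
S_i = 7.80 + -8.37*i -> [7.8, -0.57, -8.94, -17.31, -25.68]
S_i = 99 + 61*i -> [99, 160, 221, 282, 343]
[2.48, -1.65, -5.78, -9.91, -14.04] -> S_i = 2.48 + -4.13*i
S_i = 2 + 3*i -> [2, 5, 8, 11, 14]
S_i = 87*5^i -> [87, 435, 2175, 10875, 54375]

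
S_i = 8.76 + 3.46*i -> [8.76, 12.22, 15.68, 19.14, 22.6]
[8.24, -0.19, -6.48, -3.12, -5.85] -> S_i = Random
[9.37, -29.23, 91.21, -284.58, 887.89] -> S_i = 9.37*(-3.12)^i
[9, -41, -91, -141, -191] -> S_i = 9 + -50*i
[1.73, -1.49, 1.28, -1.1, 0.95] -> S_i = 1.73*(-0.86)^i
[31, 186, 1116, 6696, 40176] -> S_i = 31*6^i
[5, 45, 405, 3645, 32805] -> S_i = 5*9^i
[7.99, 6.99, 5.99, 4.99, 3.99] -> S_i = 7.99 + -1.00*i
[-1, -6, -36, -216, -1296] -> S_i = -1*6^i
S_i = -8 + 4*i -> [-8, -4, 0, 4, 8]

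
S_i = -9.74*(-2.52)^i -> [-9.74, 24.54, -61.85, 155.87, -392.79]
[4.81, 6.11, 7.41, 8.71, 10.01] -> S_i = 4.81 + 1.30*i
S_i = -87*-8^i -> [-87, 696, -5568, 44544, -356352]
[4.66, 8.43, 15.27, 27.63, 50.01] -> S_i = 4.66*1.81^i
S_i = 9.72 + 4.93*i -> [9.72, 14.65, 19.58, 24.51, 29.44]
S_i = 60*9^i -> [60, 540, 4860, 43740, 393660]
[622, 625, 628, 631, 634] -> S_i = 622 + 3*i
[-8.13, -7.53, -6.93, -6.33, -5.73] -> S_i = -8.13 + 0.60*i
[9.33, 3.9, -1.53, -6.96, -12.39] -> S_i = 9.33 + -5.43*i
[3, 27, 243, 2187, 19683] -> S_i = 3*9^i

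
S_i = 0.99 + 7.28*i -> [0.99, 8.27, 15.55, 22.83, 30.11]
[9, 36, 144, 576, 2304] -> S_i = 9*4^i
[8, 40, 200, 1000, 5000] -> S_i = 8*5^i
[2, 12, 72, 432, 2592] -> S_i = 2*6^i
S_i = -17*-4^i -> [-17, 68, -272, 1088, -4352]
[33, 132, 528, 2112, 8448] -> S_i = 33*4^i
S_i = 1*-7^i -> [1, -7, 49, -343, 2401]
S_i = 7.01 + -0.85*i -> [7.01, 6.16, 5.31, 4.46, 3.61]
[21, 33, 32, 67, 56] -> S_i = Random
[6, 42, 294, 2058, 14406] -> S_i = 6*7^i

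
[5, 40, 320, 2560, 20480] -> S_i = 5*8^i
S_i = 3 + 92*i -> [3, 95, 187, 279, 371]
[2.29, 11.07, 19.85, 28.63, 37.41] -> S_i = 2.29 + 8.78*i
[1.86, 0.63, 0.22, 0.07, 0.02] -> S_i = 1.86*0.34^i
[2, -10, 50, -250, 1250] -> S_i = 2*-5^i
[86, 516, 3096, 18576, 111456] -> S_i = 86*6^i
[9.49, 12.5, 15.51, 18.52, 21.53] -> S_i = 9.49 + 3.01*i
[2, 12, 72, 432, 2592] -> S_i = 2*6^i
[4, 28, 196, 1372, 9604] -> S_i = 4*7^i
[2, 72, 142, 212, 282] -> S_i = 2 + 70*i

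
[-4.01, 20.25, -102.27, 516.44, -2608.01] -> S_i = -4.01*(-5.05)^i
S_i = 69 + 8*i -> [69, 77, 85, 93, 101]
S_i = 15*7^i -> [15, 105, 735, 5145, 36015]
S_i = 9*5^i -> [9, 45, 225, 1125, 5625]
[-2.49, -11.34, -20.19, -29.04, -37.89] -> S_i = -2.49 + -8.85*i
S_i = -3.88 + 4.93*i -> [-3.88, 1.05, 5.98, 10.91, 15.84]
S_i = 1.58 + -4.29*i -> [1.58, -2.71, -7.0, -11.29, -15.58]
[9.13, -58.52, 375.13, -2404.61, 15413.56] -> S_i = 9.13*(-6.41)^i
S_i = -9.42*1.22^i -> [-9.42, -11.49, -14.02, -17.11, -20.87]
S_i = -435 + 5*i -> [-435, -430, -425, -420, -415]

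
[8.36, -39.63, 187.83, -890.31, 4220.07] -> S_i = 8.36*(-4.74)^i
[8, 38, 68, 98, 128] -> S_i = 8 + 30*i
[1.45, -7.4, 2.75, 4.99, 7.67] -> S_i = Random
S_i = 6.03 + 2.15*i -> [6.03, 8.18, 10.33, 12.48, 14.63]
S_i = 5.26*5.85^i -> [5.26, 30.77, 180.01, 1053.06, 6160.4]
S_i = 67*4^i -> [67, 268, 1072, 4288, 17152]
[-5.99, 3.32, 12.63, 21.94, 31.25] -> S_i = -5.99 + 9.31*i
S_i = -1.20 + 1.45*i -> [-1.2, 0.25, 1.7, 3.15, 4.6]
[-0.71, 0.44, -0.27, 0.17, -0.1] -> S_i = -0.71*(-0.62)^i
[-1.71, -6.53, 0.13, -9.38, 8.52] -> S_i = Random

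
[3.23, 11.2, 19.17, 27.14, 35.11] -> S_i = 3.23 + 7.97*i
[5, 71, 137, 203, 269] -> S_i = 5 + 66*i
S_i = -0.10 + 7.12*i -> [-0.1, 7.02, 14.14, 21.26, 28.38]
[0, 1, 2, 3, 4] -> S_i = 0 + 1*i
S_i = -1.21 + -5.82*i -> [-1.21, -7.03, -12.85, -18.67, -24.49]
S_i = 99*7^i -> [99, 693, 4851, 33957, 237699]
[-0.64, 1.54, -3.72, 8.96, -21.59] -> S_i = -0.64*(-2.41)^i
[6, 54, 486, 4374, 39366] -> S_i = 6*9^i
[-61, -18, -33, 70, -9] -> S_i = Random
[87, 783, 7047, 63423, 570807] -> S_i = 87*9^i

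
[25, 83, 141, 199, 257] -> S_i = 25 + 58*i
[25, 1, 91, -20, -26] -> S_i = Random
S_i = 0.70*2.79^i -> [0.7, 1.95, 5.45, 15.2, 42.41]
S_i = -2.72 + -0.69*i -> [-2.72, -3.41, -4.1, -4.79, -5.48]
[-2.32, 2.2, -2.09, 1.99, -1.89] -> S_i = -2.32*(-0.95)^i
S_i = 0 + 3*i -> [0, 3, 6, 9, 12]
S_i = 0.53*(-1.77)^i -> [0.53, -0.94, 1.66, -2.94, 5.2]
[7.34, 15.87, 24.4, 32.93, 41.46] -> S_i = 7.34 + 8.53*i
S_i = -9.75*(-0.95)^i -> [-9.75, 9.26, -8.8, 8.36, -7.94]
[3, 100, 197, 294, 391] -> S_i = 3 + 97*i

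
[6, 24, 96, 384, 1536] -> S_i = 6*4^i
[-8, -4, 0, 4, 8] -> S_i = -8 + 4*i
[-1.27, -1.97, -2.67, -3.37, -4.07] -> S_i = -1.27 + -0.70*i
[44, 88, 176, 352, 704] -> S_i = 44*2^i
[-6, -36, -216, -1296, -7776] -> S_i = -6*6^i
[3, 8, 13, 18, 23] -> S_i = 3 + 5*i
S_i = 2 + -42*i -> [2, -40, -82, -124, -166]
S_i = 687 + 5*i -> [687, 692, 697, 702, 707]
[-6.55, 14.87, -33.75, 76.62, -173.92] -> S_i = -6.55*(-2.27)^i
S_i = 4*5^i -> [4, 20, 100, 500, 2500]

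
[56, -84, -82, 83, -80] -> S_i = Random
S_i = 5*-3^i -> [5, -15, 45, -135, 405]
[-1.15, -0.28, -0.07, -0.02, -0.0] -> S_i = -1.15*0.24^i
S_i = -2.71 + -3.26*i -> [-2.71, -5.97, -9.23, -12.49, -15.75]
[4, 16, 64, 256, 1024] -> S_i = 4*4^i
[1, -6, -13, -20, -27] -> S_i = 1 + -7*i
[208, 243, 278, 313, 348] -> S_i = 208 + 35*i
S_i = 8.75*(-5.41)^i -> [8.75, -47.34, 256.1, -1385.48, 7495.44]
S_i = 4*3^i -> [4, 12, 36, 108, 324]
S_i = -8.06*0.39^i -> [-8.06, -3.14, -1.23, -0.48, -0.19]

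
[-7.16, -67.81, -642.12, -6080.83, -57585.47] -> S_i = -7.16*9.47^i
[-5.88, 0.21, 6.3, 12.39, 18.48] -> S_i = -5.88 + 6.09*i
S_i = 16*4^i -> [16, 64, 256, 1024, 4096]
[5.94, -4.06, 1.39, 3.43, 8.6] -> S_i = Random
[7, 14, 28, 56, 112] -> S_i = 7*2^i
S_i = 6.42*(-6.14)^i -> [6.42, -39.42, 242.03, -1486.07, 9124.49]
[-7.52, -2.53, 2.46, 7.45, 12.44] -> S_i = -7.52 + 4.99*i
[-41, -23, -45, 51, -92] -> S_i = Random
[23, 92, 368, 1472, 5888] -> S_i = 23*4^i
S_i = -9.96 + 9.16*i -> [-9.96, -0.8, 8.36, 17.52, 26.68]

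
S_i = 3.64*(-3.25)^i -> [3.64, -11.83, 38.45, -124.95, 406.1]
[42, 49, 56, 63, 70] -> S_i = 42 + 7*i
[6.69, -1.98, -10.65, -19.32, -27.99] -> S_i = 6.69 + -8.67*i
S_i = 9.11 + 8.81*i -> [9.11, 17.92, 26.73, 35.54, 44.35]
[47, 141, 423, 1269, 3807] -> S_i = 47*3^i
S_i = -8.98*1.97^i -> [-8.98, -17.69, -34.85, -68.66, -135.25]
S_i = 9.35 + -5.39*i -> [9.35, 3.96, -1.43, -6.82, -12.21]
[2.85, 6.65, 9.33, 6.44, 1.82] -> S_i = Random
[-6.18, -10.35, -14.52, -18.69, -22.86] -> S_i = -6.18 + -4.17*i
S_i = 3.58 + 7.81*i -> [3.58, 11.39, 19.2, 27.01, 34.82]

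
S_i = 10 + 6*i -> [10, 16, 22, 28, 34]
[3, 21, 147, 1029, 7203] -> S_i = 3*7^i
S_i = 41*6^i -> [41, 246, 1476, 8856, 53136]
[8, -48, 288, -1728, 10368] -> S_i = 8*-6^i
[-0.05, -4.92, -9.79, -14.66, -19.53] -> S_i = -0.05 + -4.87*i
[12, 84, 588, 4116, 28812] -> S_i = 12*7^i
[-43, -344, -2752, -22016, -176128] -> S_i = -43*8^i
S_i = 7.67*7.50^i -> [7.67, 57.52, 431.44, 3235.78, 24268.36]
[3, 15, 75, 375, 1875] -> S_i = 3*5^i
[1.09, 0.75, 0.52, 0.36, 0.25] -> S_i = 1.09*0.69^i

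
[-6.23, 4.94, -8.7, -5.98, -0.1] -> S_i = Random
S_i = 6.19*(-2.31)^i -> [6.19, -14.3, 33.03, -76.3, 176.25]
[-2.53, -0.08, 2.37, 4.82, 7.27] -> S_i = -2.53 + 2.45*i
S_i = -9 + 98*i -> [-9, 89, 187, 285, 383]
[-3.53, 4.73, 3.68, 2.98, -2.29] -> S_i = Random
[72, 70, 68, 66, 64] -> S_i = 72 + -2*i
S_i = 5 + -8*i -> [5, -3, -11, -19, -27]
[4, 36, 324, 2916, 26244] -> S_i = 4*9^i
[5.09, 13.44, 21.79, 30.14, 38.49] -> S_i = 5.09 + 8.35*i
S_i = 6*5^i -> [6, 30, 150, 750, 3750]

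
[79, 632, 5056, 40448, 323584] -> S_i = 79*8^i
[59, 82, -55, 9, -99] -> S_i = Random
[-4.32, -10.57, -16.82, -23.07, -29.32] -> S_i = -4.32 + -6.25*i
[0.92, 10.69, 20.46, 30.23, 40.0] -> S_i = 0.92 + 9.77*i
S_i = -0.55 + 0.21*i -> [-0.55, -0.34, -0.13, 0.08, 0.29]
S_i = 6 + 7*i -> [6, 13, 20, 27, 34]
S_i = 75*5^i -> [75, 375, 1875, 9375, 46875]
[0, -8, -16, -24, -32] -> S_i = 0 + -8*i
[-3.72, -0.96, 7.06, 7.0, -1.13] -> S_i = Random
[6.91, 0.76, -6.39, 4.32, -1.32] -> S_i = Random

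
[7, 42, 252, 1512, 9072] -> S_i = 7*6^i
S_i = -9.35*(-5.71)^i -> [-9.35, 53.39, -304.85, 1740.68, -9939.31]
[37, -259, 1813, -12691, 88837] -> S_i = 37*-7^i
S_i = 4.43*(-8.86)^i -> [4.43, -39.25, 347.75, -3081.09, 27298.49]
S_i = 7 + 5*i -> [7, 12, 17, 22, 27]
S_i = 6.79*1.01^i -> [6.79, 6.86, 6.93, 7.0, 7.07]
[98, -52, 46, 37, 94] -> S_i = Random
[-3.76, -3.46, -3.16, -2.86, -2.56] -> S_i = -3.76 + 0.30*i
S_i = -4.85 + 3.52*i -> [-4.85, -1.33, 2.19, 5.71, 9.23]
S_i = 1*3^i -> [1, 3, 9, 27, 81]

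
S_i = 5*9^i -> [5, 45, 405, 3645, 32805]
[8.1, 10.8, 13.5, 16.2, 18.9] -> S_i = 8.10 + 2.70*i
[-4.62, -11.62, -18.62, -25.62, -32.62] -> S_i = -4.62 + -7.00*i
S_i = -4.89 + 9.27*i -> [-4.89, 4.38, 13.65, 22.92, 32.19]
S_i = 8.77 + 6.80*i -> [8.77, 15.57, 22.37, 29.17, 35.97]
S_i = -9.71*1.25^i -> [-9.71, -12.14, -15.17, -18.96, -23.71]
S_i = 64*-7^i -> [64, -448, 3136, -21952, 153664]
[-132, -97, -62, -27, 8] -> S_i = -132 + 35*i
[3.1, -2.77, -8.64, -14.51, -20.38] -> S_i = 3.10 + -5.87*i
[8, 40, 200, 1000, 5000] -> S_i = 8*5^i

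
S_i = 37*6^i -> [37, 222, 1332, 7992, 47952]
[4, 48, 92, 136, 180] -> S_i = 4 + 44*i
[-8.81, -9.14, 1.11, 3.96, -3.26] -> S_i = Random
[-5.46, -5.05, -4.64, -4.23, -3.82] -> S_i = -5.46 + 0.41*i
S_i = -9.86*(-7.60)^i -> [-9.86, 74.94, -569.51, 4328.3, -32895.11]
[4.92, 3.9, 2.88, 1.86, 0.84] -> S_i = 4.92 + -1.02*i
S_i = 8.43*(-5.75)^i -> [8.43, -48.47, 278.72, -1602.62, 9215.08]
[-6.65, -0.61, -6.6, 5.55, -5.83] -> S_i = Random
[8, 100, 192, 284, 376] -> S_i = 8 + 92*i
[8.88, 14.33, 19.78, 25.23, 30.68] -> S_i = 8.88 + 5.45*i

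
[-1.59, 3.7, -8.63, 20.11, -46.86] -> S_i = -1.59*(-2.33)^i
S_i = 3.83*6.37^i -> [3.83, 24.4, 155.41, 989.96, 6306.04]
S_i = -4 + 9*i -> [-4, 5, 14, 23, 32]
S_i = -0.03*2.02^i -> [-0.03, -0.06, -0.12, -0.25, -0.5]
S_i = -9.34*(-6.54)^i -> [-9.34, 61.08, -399.49, 2612.64, -17086.69]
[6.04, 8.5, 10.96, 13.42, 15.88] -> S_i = 6.04 + 2.46*i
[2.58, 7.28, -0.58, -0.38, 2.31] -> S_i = Random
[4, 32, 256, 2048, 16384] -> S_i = 4*8^i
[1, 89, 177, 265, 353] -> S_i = 1 + 88*i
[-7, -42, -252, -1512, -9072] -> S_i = -7*6^i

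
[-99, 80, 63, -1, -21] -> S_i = Random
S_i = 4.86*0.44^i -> [4.86, 2.14, 0.94, 0.41, 0.18]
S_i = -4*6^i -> [-4, -24, -144, -864, -5184]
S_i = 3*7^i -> [3, 21, 147, 1029, 7203]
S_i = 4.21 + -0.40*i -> [4.21, 3.81, 3.41, 3.01, 2.61]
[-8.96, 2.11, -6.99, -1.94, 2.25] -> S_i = Random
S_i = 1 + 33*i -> [1, 34, 67, 100, 133]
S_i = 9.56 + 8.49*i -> [9.56, 18.05, 26.54, 35.03, 43.52]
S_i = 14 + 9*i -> [14, 23, 32, 41, 50]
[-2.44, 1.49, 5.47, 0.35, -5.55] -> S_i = Random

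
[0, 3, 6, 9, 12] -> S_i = 0 + 3*i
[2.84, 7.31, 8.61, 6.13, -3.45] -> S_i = Random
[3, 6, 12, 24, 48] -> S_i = 3*2^i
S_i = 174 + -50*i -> [174, 124, 74, 24, -26]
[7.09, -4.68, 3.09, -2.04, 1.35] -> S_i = 7.09*(-0.66)^i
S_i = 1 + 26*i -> [1, 27, 53, 79, 105]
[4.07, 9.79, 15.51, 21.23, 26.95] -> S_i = 4.07 + 5.72*i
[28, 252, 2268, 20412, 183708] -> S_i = 28*9^i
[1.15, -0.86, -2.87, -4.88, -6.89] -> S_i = 1.15 + -2.01*i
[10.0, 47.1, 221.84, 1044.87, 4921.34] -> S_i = 10.00*4.71^i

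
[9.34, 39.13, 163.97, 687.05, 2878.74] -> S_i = 9.34*4.19^i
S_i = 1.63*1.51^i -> [1.63, 2.46, 3.72, 5.61, 8.47]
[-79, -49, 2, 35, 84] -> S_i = Random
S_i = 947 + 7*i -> [947, 954, 961, 968, 975]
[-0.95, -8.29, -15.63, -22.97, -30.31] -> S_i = -0.95 + -7.34*i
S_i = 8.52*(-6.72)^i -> [8.52, -57.25, 384.75, -2585.52, 17374.67]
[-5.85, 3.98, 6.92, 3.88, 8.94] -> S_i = Random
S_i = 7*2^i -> [7, 14, 28, 56, 112]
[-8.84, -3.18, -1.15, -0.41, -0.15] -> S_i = -8.84*0.36^i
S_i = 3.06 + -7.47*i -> [3.06, -4.41, -11.88, -19.35, -26.82]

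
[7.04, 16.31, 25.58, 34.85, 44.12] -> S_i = 7.04 + 9.27*i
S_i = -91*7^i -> [-91, -637, -4459, -31213, -218491]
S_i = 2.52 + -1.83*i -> [2.52, 0.69, -1.14, -2.97, -4.8]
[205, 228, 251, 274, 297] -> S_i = 205 + 23*i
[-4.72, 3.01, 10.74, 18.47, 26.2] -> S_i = -4.72 + 7.73*i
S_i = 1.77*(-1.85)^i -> [1.77, -3.27, 6.06, -11.21, 20.73]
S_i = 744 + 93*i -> [744, 837, 930, 1023, 1116]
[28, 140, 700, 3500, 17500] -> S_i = 28*5^i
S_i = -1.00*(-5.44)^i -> [-1.0, 5.44, -29.59, 160.99, -875.78]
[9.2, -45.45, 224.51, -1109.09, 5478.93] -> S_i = 9.20*(-4.94)^i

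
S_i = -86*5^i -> [-86, -430, -2150, -10750, -53750]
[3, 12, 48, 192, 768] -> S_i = 3*4^i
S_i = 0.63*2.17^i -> [0.63, 1.37, 2.97, 6.44, 13.97]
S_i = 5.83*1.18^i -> [5.83, 6.88, 8.12, 9.58, 11.3]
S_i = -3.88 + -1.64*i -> [-3.88, -5.52, -7.16, -8.8, -10.44]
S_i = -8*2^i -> [-8, -16, -32, -64, -128]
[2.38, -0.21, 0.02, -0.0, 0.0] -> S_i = 2.38*(-0.09)^i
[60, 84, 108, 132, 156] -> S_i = 60 + 24*i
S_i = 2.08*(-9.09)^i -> [2.08, -18.91, 171.87, -1562.27, 14201.0]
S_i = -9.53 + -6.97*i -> [-9.53, -16.5, -23.47, -30.44, -37.41]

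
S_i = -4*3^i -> [-4, -12, -36, -108, -324]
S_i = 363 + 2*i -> [363, 365, 367, 369, 371]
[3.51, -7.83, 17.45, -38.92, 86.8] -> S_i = 3.51*(-2.23)^i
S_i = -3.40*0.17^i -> [-3.4, -0.58, -0.1, -0.02, -0.0]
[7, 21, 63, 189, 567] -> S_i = 7*3^i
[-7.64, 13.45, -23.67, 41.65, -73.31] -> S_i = -7.64*(-1.76)^i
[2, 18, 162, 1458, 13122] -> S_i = 2*9^i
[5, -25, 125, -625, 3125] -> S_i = 5*-5^i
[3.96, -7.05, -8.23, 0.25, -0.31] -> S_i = Random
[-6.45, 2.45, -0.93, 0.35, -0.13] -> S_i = -6.45*(-0.38)^i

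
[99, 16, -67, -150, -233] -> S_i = 99 + -83*i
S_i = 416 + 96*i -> [416, 512, 608, 704, 800]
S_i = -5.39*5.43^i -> [-5.39, -29.27, -158.92, -862.96, -4685.85]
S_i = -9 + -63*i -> [-9, -72, -135, -198, -261]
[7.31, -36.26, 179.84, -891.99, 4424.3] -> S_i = 7.31*(-4.96)^i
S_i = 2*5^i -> [2, 10, 50, 250, 1250]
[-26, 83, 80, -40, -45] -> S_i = Random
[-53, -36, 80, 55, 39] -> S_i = Random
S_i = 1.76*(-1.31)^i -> [1.76, -2.31, 3.02, -3.96, 5.18]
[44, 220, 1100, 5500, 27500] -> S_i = 44*5^i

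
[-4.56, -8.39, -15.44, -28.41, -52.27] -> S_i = -4.56*1.84^i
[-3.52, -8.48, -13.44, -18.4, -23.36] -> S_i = -3.52 + -4.96*i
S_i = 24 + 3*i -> [24, 27, 30, 33, 36]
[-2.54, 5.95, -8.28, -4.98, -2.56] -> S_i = Random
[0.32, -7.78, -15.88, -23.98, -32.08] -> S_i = 0.32 + -8.10*i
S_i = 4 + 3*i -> [4, 7, 10, 13, 16]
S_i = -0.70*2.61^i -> [-0.7, -1.83, -4.77, -12.45, -32.48]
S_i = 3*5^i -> [3, 15, 75, 375, 1875]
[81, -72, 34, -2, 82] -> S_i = Random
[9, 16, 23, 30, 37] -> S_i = 9 + 7*i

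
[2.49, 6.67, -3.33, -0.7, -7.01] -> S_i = Random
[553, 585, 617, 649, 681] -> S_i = 553 + 32*i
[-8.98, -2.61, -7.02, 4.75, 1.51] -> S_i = Random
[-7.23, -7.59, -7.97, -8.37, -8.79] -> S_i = -7.23*1.05^i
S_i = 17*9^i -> [17, 153, 1377, 12393, 111537]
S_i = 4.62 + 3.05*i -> [4.62, 7.67, 10.72, 13.77, 16.82]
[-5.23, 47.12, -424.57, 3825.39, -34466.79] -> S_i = -5.23*(-9.01)^i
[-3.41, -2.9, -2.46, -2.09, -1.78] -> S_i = -3.41*0.85^i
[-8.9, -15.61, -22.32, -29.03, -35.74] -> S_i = -8.90 + -6.71*i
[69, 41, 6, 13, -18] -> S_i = Random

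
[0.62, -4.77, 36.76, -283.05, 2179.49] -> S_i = 0.62*(-7.70)^i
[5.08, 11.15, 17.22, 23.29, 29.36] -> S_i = 5.08 + 6.07*i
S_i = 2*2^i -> [2, 4, 8, 16, 32]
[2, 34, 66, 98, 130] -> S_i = 2 + 32*i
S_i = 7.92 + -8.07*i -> [7.92, -0.15, -8.22, -16.29, -24.36]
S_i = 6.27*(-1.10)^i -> [6.27, -6.9, 7.59, -8.35, 9.18]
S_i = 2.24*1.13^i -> [2.24, 2.53, 2.86, 3.23, 3.65]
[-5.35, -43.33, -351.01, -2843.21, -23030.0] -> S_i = -5.35*8.10^i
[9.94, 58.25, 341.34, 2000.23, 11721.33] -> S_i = 9.94*5.86^i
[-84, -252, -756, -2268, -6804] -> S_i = -84*3^i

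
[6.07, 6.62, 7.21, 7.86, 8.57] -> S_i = 6.07*1.09^i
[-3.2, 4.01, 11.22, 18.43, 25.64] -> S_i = -3.20 + 7.21*i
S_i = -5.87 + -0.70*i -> [-5.87, -6.57, -7.27, -7.97, -8.67]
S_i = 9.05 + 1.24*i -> [9.05, 10.29, 11.53, 12.77, 14.01]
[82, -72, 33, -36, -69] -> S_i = Random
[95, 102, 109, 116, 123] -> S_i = 95 + 7*i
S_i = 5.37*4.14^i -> [5.37, 22.23, 92.04, 381.04, 1577.52]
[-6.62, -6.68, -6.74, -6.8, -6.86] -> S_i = -6.62 + -0.06*i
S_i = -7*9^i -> [-7, -63, -567, -5103, -45927]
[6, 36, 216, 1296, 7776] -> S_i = 6*6^i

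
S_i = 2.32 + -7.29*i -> [2.32, -4.97, -12.26, -19.55, -26.84]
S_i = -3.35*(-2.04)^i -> [-3.35, 6.83, -13.94, 28.44, -58.02]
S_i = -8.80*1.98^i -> [-8.8, -17.42, -34.5, -68.31, -135.25]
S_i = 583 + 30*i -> [583, 613, 643, 673, 703]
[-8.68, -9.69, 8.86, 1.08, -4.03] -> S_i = Random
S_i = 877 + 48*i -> [877, 925, 973, 1021, 1069]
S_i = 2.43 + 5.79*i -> [2.43, 8.22, 14.01, 19.8, 25.59]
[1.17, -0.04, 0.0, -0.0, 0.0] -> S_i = 1.17*(-0.03)^i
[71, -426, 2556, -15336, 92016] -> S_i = 71*-6^i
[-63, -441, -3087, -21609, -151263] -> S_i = -63*7^i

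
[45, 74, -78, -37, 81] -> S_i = Random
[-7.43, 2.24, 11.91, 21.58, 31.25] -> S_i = -7.43 + 9.67*i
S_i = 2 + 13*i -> [2, 15, 28, 41, 54]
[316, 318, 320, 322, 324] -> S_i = 316 + 2*i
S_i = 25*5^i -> [25, 125, 625, 3125, 15625]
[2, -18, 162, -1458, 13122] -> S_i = 2*-9^i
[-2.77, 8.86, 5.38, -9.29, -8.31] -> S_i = Random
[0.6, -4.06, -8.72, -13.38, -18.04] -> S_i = 0.60 + -4.66*i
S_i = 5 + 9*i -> [5, 14, 23, 32, 41]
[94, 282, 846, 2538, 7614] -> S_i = 94*3^i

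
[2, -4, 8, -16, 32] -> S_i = 2*-2^i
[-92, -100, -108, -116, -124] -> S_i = -92 + -8*i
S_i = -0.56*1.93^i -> [-0.56, -1.08, -2.09, -4.03, -7.77]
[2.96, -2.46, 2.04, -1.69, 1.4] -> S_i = 2.96*(-0.83)^i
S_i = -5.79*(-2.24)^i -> [-5.79, 12.97, -29.05, 65.08, -145.77]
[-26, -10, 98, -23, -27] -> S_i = Random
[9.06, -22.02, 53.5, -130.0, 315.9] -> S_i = 9.06*(-2.43)^i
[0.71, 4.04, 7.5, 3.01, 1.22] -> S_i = Random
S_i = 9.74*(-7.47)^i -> [9.74, -72.76, 543.5, -4059.95, 30327.83]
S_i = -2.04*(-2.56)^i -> [-2.04, 5.22, -13.37, 34.23, -87.62]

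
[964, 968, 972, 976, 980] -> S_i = 964 + 4*i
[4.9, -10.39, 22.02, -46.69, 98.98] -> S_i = 4.90*(-2.12)^i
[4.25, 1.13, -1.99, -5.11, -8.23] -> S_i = 4.25 + -3.12*i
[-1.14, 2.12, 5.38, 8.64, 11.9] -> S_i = -1.14 + 3.26*i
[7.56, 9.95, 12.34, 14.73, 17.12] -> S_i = 7.56 + 2.39*i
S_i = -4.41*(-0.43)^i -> [-4.41, 1.9, -0.82, 0.35, -0.15]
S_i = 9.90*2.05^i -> [9.9, 20.29, 41.6, 85.29, 174.84]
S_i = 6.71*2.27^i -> [6.71, 15.23, 34.58, 78.49, 178.17]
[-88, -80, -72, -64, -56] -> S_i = -88 + 8*i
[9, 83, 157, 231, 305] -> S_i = 9 + 74*i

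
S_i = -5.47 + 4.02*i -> [-5.47, -1.45, 2.57, 6.59, 10.61]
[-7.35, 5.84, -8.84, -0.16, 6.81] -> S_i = Random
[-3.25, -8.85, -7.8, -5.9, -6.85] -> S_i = Random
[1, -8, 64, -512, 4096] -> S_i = 1*-8^i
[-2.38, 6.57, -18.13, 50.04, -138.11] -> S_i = -2.38*(-2.76)^i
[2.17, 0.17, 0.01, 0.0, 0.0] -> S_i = 2.17*0.08^i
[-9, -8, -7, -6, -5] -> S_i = -9 + 1*i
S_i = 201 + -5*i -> [201, 196, 191, 186, 181]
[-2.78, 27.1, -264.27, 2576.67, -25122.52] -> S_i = -2.78*(-9.75)^i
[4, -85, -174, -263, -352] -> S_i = 4 + -89*i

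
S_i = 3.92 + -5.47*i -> [3.92, -1.55, -7.02, -12.49, -17.96]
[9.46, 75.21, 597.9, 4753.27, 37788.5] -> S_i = 9.46*7.95^i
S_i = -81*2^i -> [-81, -162, -324, -648, -1296]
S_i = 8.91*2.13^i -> [8.91, 18.98, 40.42, 86.1, 183.4]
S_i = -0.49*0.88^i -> [-0.49, -0.43, -0.38, -0.33, -0.29]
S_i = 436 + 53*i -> [436, 489, 542, 595, 648]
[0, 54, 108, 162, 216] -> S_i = 0 + 54*i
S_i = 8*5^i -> [8, 40, 200, 1000, 5000]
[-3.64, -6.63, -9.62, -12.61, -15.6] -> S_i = -3.64 + -2.99*i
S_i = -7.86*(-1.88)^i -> [-7.86, 14.78, -27.78, 52.23, -98.19]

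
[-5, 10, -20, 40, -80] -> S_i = -5*-2^i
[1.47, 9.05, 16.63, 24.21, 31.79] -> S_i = 1.47 + 7.58*i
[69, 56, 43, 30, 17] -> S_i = 69 + -13*i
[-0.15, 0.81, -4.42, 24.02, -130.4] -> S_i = -0.15*(-5.43)^i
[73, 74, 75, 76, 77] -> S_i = 73 + 1*i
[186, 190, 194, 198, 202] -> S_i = 186 + 4*i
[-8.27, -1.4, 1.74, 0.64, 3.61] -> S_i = Random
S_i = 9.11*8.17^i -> [9.11, 74.43, 608.08, 4968.03, 40588.84]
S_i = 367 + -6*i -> [367, 361, 355, 349, 343]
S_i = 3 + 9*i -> [3, 12, 21, 30, 39]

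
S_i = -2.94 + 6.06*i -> [-2.94, 3.12, 9.18, 15.24, 21.3]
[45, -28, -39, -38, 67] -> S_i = Random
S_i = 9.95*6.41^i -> [9.95, 63.78, 408.83, 2620.58, 16797.91]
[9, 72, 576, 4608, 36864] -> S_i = 9*8^i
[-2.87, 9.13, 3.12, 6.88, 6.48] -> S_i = Random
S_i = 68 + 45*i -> [68, 113, 158, 203, 248]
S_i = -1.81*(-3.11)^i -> [-1.81, 5.63, -17.51, 54.45, -169.32]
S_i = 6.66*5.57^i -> [6.66, 37.1, 206.63, 1150.91, 6410.55]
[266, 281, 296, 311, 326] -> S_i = 266 + 15*i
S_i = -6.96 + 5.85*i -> [-6.96, -1.11, 4.74, 10.59, 16.44]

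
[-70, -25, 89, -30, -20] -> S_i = Random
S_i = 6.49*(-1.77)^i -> [6.49, -11.49, 20.33, -35.99, 63.7]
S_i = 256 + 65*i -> [256, 321, 386, 451, 516]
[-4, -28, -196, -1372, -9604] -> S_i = -4*7^i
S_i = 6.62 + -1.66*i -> [6.62, 4.96, 3.3, 1.64, -0.02]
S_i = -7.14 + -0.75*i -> [-7.14, -7.89, -8.64, -9.39, -10.14]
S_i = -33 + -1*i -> [-33, -34, -35, -36, -37]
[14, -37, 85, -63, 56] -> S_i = Random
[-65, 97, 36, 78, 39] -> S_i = Random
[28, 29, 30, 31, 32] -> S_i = 28 + 1*i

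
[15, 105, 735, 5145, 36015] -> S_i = 15*7^i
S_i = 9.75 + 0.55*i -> [9.75, 10.3, 10.85, 11.4, 11.95]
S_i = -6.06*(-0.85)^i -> [-6.06, 5.15, -4.38, 3.72, -3.16]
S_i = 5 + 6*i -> [5, 11, 17, 23, 29]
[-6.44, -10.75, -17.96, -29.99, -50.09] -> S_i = -6.44*1.67^i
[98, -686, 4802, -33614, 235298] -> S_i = 98*-7^i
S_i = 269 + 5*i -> [269, 274, 279, 284, 289]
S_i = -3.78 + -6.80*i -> [-3.78, -10.58, -17.38, -24.18, -30.98]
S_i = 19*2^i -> [19, 38, 76, 152, 304]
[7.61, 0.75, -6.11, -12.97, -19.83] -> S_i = 7.61 + -6.86*i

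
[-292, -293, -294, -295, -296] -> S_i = -292 + -1*i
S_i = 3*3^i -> [3, 9, 27, 81, 243]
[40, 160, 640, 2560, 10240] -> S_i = 40*4^i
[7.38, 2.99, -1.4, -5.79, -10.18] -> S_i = 7.38 + -4.39*i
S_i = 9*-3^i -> [9, -27, 81, -243, 729]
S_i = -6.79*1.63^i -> [-6.79, -11.07, -18.04, -29.41, -47.93]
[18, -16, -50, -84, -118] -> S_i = 18 + -34*i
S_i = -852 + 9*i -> [-852, -843, -834, -825, -816]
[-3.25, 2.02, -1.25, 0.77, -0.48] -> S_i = -3.25*(-0.62)^i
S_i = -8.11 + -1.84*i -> [-8.11, -9.95, -11.79, -13.63, -15.47]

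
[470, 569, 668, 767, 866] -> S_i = 470 + 99*i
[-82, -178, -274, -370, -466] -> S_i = -82 + -96*i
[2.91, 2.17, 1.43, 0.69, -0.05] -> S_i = 2.91 + -0.74*i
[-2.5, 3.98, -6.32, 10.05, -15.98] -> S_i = -2.50*(-1.59)^i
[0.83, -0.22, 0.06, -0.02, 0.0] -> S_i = 0.83*(-0.27)^i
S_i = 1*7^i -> [1, 7, 49, 343, 2401]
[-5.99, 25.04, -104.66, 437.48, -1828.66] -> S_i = -5.99*(-4.18)^i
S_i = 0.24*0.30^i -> [0.24, 0.07, 0.02, 0.01, 0.0]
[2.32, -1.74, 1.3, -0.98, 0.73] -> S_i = 2.32*(-0.75)^i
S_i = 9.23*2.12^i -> [9.23, 19.57, 41.48, 87.94, 186.44]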